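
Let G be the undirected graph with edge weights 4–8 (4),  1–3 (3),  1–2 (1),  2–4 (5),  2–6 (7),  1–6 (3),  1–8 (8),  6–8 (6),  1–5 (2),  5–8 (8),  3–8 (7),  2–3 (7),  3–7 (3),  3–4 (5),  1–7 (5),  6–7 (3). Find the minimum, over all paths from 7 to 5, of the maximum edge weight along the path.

Checking several routes:
7→6→8→4→2→1→5: max(3, 6, 4, 5, 1, 2) = 6
7→3→1→5: max(3, 3, 2) = 3
7→1→5: max(5, 2) = 5
7→3→4→2→1→5: max(3, 5, 5, 1, 2) = 5
7→6→1→5: max(3, 3, 2) = 3
Best route has worst link 3.

3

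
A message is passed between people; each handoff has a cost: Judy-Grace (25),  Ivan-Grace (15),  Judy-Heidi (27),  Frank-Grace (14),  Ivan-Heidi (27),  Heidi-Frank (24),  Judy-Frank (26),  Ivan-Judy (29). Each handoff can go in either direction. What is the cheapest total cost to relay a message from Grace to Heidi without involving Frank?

42

Comparing a few candidate routes:
Grace→Ivan→Judy→Heidi: 15 + 29 + 27 = 71
Grace→Judy→Heidi: 25 + 27 = 52
Grace→Ivan→Heidi: 15 + 27 = 42
Shortest: 42.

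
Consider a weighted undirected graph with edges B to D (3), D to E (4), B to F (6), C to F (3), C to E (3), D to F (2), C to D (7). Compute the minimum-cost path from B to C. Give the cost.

Checking several routes:
B - D - E - C: 3 + 4 + 3 = 10
B - F - C: 6 + 3 = 9
B - D - F - C: 3 + 2 + 3 = 8
Shortest: 8.

8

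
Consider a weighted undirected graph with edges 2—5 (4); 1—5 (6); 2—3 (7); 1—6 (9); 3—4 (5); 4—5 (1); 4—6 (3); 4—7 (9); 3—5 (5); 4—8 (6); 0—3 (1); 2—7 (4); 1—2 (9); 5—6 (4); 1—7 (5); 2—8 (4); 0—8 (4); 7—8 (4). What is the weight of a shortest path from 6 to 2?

8

Comparing a few candidate routes:
6 → 4 → 5 → 2: 3 + 1 + 4 = 8
6 → 4 → 8 → 2: 3 + 6 + 4 = 13
6 → 5 → 4 → 8 → 2: 4 + 1 + 6 + 4 = 15
6 → 5 → 2: 4 + 4 = 8
Shortest: 8.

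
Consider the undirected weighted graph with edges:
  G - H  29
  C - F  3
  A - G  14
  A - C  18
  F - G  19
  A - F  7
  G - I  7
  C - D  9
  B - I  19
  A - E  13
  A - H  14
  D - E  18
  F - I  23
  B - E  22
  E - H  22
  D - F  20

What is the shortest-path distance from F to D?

Checking several routes:
F → A → C → D: 7 + 18 + 9 = 34
F → C → D: 3 + 9 = 12
F → D: 20
Best route has total 12.

12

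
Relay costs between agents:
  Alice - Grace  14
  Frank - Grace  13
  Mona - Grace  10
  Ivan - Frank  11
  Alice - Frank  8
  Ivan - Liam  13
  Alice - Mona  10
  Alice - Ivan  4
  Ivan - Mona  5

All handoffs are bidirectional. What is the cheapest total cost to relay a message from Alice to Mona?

9

Checking several routes:
Alice -> Ivan -> Mona: 4 + 5 = 9
Alice -> Frank -> Ivan -> Mona: 8 + 11 + 5 = 24
Alice -> Mona: 10
Shortest: 9.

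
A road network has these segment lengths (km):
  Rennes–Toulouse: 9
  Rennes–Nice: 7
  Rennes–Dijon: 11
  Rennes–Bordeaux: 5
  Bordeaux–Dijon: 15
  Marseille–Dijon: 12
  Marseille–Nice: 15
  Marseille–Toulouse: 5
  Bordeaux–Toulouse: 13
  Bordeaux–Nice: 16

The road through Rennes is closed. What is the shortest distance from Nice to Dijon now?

27

Routes from Nice to Dijon avoiding Rennes:
Nice → Bordeaux → Toulouse → Marseille → Dijon: 16 + 13 + 5 + 12 = 46
Nice → Marseille → Dijon: 15 + 12 = 27
Nice → Bordeaux → Dijon: 16 + 15 = 31
Nice → Marseille → Toulouse → Bordeaux → Dijon: 15 + 5 + 13 + 15 = 48
Shortest: 27 km.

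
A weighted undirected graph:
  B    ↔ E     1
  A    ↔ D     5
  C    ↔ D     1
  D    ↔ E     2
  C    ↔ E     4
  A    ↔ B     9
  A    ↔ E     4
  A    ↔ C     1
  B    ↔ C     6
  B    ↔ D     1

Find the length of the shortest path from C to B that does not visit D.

A few of the C→B routes:
C -> B: 6
C -> E -> B: 4 + 1 = 5
C -> A -> E -> B: 1 + 4 + 1 = 6
The minimum is 5.

5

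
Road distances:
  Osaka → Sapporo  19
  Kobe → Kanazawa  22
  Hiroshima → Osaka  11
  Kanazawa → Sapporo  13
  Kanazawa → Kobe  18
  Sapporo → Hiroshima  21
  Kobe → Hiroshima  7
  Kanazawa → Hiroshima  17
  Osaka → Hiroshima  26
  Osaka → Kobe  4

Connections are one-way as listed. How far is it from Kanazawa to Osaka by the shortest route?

Routes from Kanazawa to Osaka:
Kanazawa → Kobe → Hiroshima → Osaka: 18 + 7 + 11 = 36
Kanazawa → Hiroshima → Osaka: 17 + 11 = 28
Kanazawa → Sapporo → Hiroshima → Osaka: 13 + 21 + 11 = 45
Best route has total 28.

28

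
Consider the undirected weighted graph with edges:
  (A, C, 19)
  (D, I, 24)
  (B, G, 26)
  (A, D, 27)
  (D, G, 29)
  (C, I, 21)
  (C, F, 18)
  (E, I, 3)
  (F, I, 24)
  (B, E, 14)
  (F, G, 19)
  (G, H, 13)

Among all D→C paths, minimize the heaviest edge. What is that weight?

24

Checking several routes:
D-I-C: max(24, 21) = 24
D-I-F-C: max(24, 24, 18) = 24
D-G-F-C: max(29, 19, 18) = 29
D-I-E-B-G-F-C: max(24, 3, 14, 26, 19, 18) = 26
D-A-C: max(27, 19) = 27
Smallest bottleneck: 24.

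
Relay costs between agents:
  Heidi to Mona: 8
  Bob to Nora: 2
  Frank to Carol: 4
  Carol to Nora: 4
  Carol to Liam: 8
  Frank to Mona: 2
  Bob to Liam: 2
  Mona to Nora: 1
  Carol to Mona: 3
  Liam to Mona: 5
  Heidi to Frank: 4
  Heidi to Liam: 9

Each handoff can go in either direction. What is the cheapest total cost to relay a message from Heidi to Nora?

7

Comparing a few candidate routes:
Heidi -> Frank -> Mona -> Carol -> Nora: 4 + 2 + 3 + 4 = 13
Heidi -> Mona -> Nora: 8 + 1 = 9
Heidi -> Frank -> Carol -> Nora: 4 + 4 + 4 = 12
Heidi -> Frank -> Mona -> Nora: 4 + 2 + 1 = 7
Heidi -> Frank -> Carol -> Mona -> Nora: 4 + 4 + 3 + 1 = 12
Heidi -> Liam -> Bob -> Nora: 9 + 2 + 2 = 13
Best route has total 7.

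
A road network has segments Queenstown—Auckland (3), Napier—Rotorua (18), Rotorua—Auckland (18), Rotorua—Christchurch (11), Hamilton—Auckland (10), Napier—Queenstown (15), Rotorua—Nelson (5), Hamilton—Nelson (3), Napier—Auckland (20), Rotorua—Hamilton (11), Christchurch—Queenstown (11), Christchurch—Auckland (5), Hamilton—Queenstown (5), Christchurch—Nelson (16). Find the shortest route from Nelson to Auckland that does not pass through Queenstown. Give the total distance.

13

Checking several routes:
Nelson-Hamilton-Auckland: 3 + 10 = 13
Nelson-Christchurch-Auckland: 16 + 5 = 21
Nelson-Rotorua-Christchurch-Auckland: 5 + 11 + 5 = 21
Best route has total 13 km.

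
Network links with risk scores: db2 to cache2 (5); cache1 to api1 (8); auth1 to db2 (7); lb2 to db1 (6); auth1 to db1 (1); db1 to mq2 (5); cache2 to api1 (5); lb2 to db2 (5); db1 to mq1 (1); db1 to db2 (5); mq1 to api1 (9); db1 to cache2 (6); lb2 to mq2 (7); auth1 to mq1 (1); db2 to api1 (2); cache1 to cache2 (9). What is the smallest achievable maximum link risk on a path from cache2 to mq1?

5

A few of the cache2→mq1 routes:
cache2-db2-db1-mq1: max(5, 5, 1) = 5
cache2-api1-db2-db1-mq1: max(5, 2, 5, 1) = 5
cache2-api1-db2-db1-auth1-mq1: max(5, 2, 5, 1, 1) = 5
cache2-db2-db1-auth1-mq1: max(5, 5, 1, 1) = 5
Smallest bottleneck: 5.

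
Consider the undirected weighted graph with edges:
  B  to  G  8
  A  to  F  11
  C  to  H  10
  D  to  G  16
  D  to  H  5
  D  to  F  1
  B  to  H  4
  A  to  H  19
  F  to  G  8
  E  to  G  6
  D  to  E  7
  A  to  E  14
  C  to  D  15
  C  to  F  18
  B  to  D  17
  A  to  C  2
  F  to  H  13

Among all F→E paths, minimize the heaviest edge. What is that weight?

7

Some routes from F to E:
F→G→E: max(8, 6) = 8
F→G→B→H→D→E: max(8, 8, 4, 5, 7) = 8
F→D→E: max(1, 7) = 7
Smallest bottleneck: 7.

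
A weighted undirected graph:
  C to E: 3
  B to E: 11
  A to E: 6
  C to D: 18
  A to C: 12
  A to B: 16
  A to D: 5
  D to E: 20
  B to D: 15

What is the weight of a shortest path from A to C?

A few of the A→C routes:
A → E → C: 6 + 3 = 9
A → D → C: 5 + 18 = 23
A → C: 12
A → D → E → C: 5 + 20 + 3 = 28
Shortest: 9.

9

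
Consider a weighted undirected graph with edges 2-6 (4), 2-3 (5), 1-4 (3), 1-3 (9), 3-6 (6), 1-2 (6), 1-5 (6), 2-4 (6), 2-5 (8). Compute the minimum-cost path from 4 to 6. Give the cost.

Checking several routes:
4-1-2-3-6: 3 + 6 + 5 + 6 = 20
4-1-2-6: 3 + 6 + 4 = 13
4-2-6: 6 + 4 = 10
4-1-5-2-6: 3 + 6 + 8 + 4 = 21
4-1-3-6: 3 + 9 + 6 = 18
4-2-3-6: 6 + 5 + 6 = 17
Shortest: 10.

10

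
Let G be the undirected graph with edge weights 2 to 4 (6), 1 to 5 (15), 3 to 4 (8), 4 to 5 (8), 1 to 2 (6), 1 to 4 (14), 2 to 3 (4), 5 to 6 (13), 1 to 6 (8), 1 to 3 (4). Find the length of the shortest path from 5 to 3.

16

Some routes from 5 to 3:
5→1→3: 15 + 4 = 19
5→4→2→3: 8 + 6 + 4 = 18
5→4→3: 8 + 8 = 16
5→4→2→1→3: 8 + 6 + 6 + 4 = 24
5→1→2→3: 15 + 6 + 4 = 25
Best route has total 16.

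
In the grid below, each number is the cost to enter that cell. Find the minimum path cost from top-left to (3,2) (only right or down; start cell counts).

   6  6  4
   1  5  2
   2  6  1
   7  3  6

21

One optimal route is r0c0 -> r1c0 -> r1c1 -> r1c2 -> r2c2 -> r3c2.
Its cost is 6 + 1 + 5 + 2 + 1 + 6 = 21.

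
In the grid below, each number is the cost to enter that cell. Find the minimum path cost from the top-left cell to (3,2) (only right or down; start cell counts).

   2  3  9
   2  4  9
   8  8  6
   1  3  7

23

Take r0c0→r1c0→r2c0→r3c0→r3c1→r3c2 for a total of 2 + 2 + 8 + 1 + 3 + 7 = 23.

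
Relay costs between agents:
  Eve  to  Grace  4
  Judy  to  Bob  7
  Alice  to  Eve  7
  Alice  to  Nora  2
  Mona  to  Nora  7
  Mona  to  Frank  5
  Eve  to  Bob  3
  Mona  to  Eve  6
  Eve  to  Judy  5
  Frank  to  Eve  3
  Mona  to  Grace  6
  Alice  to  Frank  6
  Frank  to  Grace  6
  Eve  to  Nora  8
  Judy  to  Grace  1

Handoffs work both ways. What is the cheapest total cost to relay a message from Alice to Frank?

A few of the Alice→Frank routes:
Alice→Nora→Mona→Frank: 2 + 7 + 5 = 14
Alice→Eve→Grace→Frank: 7 + 4 + 6 = 17
Alice→Frank: 6
Alice→Nora→Eve→Frank: 2 + 8 + 3 = 13
Alice→Eve→Frank: 7 + 3 = 10
Best route has total 6.

6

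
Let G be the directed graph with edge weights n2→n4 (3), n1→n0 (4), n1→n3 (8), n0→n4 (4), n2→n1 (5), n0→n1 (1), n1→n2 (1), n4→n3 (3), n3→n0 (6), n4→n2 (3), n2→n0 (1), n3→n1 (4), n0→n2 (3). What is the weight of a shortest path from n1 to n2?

1

Paths from n1 to n2:
n1→n3→n0→n2: 8 + 6 + 3 = 17
n1→n0→n4→n2: 4 + 4 + 3 = 11
n1→n2: 1
n1→n3→n0→n4→n2: 8 + 6 + 4 + 3 = 21
n1→n0→n2: 4 + 3 = 7
Best route has total 1.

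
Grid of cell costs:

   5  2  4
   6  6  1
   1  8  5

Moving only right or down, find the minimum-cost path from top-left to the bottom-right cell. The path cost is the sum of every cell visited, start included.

Best path: [0,0] -> [0,1] -> [0,2] -> [1,2] -> [2,2]
Cost: 5 + 2 + 4 + 1 + 5 = 17

17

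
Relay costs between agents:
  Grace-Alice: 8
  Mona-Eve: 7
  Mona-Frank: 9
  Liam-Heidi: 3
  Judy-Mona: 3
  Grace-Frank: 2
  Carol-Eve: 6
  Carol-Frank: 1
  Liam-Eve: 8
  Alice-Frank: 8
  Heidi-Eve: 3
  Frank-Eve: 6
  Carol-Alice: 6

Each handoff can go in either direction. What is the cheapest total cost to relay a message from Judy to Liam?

16

Comparing a few candidate routes:
Judy → Mona → Frank → Carol → Eve → Heidi → Liam: 3 + 9 + 1 + 6 + 3 + 3 = 25
Judy → Mona → Eve → Liam: 3 + 7 + 8 = 18
Judy → Mona → Eve → Heidi → Liam: 3 + 7 + 3 + 3 = 16
Judy → Mona → Frank → Eve → Heidi → Liam: 3 + 9 + 6 + 3 + 3 = 24
The minimum is 16.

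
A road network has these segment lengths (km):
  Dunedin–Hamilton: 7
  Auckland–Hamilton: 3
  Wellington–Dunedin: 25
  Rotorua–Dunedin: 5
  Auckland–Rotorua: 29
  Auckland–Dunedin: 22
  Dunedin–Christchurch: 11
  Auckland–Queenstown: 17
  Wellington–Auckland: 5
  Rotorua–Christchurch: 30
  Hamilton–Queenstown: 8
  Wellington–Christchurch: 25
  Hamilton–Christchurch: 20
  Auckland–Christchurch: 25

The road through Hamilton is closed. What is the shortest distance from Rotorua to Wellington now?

A few of the Rotorua→Wellington routes:
Rotorua -> Auckland -> Wellington: 29 + 5 = 34
Rotorua -> Dunedin -> Wellington: 5 + 25 = 30
Rotorua -> Dunedin -> Auckland -> Wellington: 5 + 22 + 5 = 32
The minimum is 30 km.

30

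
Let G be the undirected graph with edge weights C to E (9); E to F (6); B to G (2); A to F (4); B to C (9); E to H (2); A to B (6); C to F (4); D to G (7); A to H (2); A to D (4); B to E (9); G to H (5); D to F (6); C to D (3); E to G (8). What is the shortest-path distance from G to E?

Checking several routes:
G-B-A-H-E: 2 + 6 + 2 + 2 = 12
G-E: 8
G-B-E: 2 + 9 = 11
G-H-A-F-E: 5 + 2 + 4 + 6 = 17
G-D-A-H-E: 7 + 4 + 2 + 2 = 15
G-H-E: 5 + 2 = 7
Best route has total 7.

7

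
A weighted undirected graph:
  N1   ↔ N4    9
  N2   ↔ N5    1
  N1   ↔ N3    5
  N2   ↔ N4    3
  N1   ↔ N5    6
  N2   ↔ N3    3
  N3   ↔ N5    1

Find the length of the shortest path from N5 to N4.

4

Some routes from N5 to N4:
N5-N3-N2-N4: 1 + 3 + 3 = 7
N5-N1-N4: 6 + 9 = 15
N5-N2-N4: 1 + 3 = 4
Best route has total 4.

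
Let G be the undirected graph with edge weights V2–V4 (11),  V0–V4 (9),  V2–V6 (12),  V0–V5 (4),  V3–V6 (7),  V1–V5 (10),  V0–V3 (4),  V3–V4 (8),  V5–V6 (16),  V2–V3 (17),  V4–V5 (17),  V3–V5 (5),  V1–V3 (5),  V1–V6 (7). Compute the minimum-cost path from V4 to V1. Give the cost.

Checking several routes:
V4-V3-V6-V1: 8 + 7 + 7 = 22
V4-V3-V1: 8 + 5 = 13
V4-V0-V3-V1: 9 + 4 + 5 = 18
The minimum is 13.

13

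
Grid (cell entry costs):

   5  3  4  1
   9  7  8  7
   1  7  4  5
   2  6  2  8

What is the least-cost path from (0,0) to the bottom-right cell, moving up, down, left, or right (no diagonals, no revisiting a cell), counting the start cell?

33

Cheapest: (0,0) -> (0,1) -> (0,2) -> (0,3) -> (1,3) -> (2,3) -> (3,3)
  5 + 3 + 4 + 1 + 7 + 5 + 8 = 33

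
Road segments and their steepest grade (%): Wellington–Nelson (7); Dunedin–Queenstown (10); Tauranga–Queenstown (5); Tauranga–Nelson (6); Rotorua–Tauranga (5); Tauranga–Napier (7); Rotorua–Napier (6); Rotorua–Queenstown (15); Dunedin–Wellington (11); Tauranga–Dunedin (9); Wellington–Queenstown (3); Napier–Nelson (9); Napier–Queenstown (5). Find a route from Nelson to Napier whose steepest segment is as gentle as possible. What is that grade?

Comparing a few candidate routes:
Nelson → Tauranga → Queenstown → Napier: max(6, 5, 5) = 6
Nelson → Wellington → Queenstown → Tauranga → Rotorua → Napier: max(7, 3, 5, 5, 6) = 7
Nelson → Wellington → Queenstown → Napier: max(7, 3, 5) = 7
Nelson → Wellington → Queenstown → Tauranga → Napier: max(7, 3, 5, 7) = 7
Nelson → Tauranga → Rotorua → Napier: max(6, 5, 6) = 6
The minimum achievable maximum is 6%.

6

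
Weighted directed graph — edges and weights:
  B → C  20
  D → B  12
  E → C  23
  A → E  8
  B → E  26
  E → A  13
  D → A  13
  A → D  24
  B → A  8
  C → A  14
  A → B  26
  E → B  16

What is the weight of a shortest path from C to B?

Routes from C to B:
C -> A -> D -> B: 14 + 24 + 12 = 50
C -> A -> E -> B: 14 + 8 + 16 = 38
C -> A -> B: 14 + 26 = 40
Best route has total 38.

38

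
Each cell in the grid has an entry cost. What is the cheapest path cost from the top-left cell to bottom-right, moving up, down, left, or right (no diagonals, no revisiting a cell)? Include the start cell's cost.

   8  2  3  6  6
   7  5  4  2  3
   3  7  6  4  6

28

Take r0c0→r0c1→r0c2→r1c2→r1c3→r1c4→r2c4 for a total of 8 + 2 + 3 + 4 + 2 + 3 + 6 = 28.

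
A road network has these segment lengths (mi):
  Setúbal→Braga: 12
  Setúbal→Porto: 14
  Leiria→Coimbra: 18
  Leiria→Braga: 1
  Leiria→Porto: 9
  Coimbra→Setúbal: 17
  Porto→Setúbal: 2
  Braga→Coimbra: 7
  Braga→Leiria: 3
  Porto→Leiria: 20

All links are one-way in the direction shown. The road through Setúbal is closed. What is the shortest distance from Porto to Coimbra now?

Candidate routes:
Porto-Leiria-Coimbra: 20 + 18 = 38
Porto-Leiria-Braga-Coimbra: 20 + 1 + 7 = 28
Shortest: 28 mi.

28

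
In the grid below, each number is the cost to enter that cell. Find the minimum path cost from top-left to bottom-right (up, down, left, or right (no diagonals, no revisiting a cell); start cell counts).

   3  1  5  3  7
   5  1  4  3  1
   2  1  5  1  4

Take r0c0 -> r0c1 -> r1c1 -> r2c1 -> r2c2 -> r2c3 -> r2c4 for a total of 3 + 1 + 1 + 1 + 5 + 1 + 4 = 16.

16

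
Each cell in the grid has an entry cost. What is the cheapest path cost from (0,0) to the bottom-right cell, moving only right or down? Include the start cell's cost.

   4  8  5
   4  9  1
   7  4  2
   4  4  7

27

Cheapest: r0c0→r0c1→r0c2→r1c2→r2c2→r3c2
  4 + 8 + 5 + 1 + 2 + 7 = 27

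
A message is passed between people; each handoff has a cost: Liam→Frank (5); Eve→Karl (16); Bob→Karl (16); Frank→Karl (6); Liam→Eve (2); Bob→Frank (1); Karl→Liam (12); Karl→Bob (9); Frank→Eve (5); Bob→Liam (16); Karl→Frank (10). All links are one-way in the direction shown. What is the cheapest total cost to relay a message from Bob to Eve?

6

Checking several routes:
Bob-Frank-Karl-Liam-Eve: 1 + 6 + 12 + 2 = 21
Bob-Frank-Eve: 1 + 5 = 6
Bob-Liam-Eve: 16 + 2 = 18
Shortest: 6.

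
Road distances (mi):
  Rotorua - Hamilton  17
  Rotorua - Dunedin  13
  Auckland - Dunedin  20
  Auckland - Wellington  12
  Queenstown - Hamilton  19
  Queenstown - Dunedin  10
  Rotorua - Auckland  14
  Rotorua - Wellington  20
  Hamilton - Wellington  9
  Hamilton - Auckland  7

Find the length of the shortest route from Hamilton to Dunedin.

27

Some routes from Hamilton to Dunedin:
Hamilton -> Auckland -> Rotorua -> Dunedin: 7 + 14 + 13 = 34
Hamilton -> Queenstown -> Dunedin: 19 + 10 = 29
Hamilton -> Auckland -> Dunedin: 7 + 20 = 27
Hamilton -> Wellington -> Auckland -> Dunedin: 9 + 12 + 20 = 41
Hamilton -> Rotorua -> Dunedin: 17 + 13 = 30
Best route has total 27 mi.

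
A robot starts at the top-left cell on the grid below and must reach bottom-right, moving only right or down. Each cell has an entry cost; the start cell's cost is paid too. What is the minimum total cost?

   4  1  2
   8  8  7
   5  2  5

Best path: (0,0) -> (0,1) -> (0,2) -> (1,2) -> (2,2)
Cost: 4 + 1 + 2 + 7 + 5 = 19

19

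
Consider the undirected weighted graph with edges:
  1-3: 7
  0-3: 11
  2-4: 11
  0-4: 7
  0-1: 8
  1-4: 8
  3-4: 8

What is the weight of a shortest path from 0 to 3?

Paths from 0 to 3:
0 - 1 - 4 - 3: 8 + 8 + 8 = 24
0 - 4 - 3: 7 + 8 = 15
0 - 3: 11
0 - 4 - 1 - 3: 7 + 8 + 7 = 22
0 - 1 - 3: 8 + 7 = 15
Shortest: 11.

11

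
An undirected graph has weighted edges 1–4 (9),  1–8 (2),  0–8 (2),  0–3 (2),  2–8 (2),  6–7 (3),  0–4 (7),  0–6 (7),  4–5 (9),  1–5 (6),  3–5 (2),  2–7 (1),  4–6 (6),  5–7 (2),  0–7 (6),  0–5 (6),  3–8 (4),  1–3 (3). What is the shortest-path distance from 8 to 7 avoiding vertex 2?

8

Checking several routes:
8 → 3 → 5 → 7: 4 + 2 + 2 = 8
8 → 0 → 3 → 5 → 7: 2 + 2 + 2 + 2 = 8
8 → 1 → 3 → 5 → 7: 2 + 3 + 2 + 2 = 9
8 → 0 → 7: 2 + 6 = 8
8 → 0 → 5 → 7: 2 + 6 + 2 = 10
The minimum is 8.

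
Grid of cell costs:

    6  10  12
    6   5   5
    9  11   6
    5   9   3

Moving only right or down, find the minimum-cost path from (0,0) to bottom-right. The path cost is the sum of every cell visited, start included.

Cheapest: (0,0)→(1,0)→(1,1)→(1,2)→(2,2)→(3,2)
  6 + 6 + 5 + 5 + 6 + 3 = 31

31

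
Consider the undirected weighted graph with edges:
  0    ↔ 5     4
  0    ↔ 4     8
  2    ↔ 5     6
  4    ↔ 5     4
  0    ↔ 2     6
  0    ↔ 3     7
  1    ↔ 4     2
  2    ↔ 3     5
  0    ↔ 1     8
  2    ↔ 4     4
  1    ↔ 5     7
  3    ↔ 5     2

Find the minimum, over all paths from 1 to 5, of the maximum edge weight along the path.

4

Comparing a few candidate routes:
1 - 4 - 2 - 3 - 5: max(2, 4, 5, 2) = 5
1 - 4 - 2 - 5: max(2, 4, 6) = 6
1 - 4 - 5: max(2, 4) = 4
1 - 4 - 2 - 0 - 5: max(2, 4, 6, 4) = 6
Best route has worst link 4.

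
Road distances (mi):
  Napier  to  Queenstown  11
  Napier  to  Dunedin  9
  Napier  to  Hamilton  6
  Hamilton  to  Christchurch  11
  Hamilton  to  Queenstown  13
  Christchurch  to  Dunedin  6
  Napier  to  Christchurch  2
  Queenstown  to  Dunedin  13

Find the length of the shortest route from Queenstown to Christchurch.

Checking several routes:
Queenstown -> Napier -> Christchurch: 11 + 2 = 13
Queenstown -> Hamilton -> Napier -> Christchurch: 13 + 6 + 2 = 21
Queenstown -> Dunedin -> Christchurch: 13 + 6 = 19
The minimum is 13 mi.

13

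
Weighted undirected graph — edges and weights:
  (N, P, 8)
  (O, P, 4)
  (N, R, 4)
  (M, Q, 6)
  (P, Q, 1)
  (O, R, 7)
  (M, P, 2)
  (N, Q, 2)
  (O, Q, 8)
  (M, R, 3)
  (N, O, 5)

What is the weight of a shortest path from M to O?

6

Comparing a few candidate routes:
M→R→O: 3 + 7 = 10
M→P→Q→N→O: 2 + 1 + 2 + 5 = 10
M→P→O: 2 + 4 = 6
Shortest: 6.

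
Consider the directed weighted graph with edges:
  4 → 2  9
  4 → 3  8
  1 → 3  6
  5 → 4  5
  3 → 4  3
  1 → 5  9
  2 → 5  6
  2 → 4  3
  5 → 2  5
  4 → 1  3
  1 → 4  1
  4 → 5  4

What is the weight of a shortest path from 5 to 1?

8

Paths from 5 to 1:
5 - 4 - 1: 5 + 3 = 8
5 - 2 - 4 - 1: 5 + 3 + 3 = 11
Shortest: 8.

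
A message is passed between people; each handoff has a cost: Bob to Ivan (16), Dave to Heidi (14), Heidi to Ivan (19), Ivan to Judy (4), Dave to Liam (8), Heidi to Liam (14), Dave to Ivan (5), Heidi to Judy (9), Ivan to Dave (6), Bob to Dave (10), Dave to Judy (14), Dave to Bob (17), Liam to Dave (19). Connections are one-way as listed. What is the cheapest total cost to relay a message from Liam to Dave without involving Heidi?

19

Paths from Liam to Dave avoiding Heidi:
Liam - Dave: 19
Best route has total 19.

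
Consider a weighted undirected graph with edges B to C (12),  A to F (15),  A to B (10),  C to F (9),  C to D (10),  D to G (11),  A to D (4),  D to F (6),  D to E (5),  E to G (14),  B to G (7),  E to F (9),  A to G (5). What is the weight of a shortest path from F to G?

Some routes from F to G:
F -> D -> A -> G: 6 + 4 + 5 = 15
F -> A -> G: 15 + 5 = 20
F -> E -> G: 9 + 14 = 23
F -> E -> D -> A -> G: 9 + 5 + 4 + 5 = 23
F -> D -> G: 6 + 11 = 17
The minimum is 15.

15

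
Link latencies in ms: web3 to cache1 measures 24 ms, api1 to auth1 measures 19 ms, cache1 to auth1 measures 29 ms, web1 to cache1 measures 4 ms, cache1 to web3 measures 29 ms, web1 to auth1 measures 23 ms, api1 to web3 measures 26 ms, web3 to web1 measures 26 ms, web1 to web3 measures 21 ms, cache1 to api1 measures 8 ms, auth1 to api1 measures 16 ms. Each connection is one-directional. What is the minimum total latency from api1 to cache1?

50

Paths from api1 to cache1:
api1→web3→cache1: 26 + 24 = 50
api1→web3→web1→cache1: 26 + 26 + 4 = 56
The minimum is 50 ms.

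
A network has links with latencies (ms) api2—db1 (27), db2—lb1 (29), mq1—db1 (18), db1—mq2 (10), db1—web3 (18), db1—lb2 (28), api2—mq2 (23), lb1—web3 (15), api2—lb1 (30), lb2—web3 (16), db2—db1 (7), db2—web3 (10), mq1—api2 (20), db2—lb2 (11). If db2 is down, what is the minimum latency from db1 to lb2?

Candidate routes:
db1 → mq1 → api2 → lb1 → web3 → lb2: 18 + 20 + 30 + 15 + 16 = 99
db1 → web3 → lb2: 18 + 16 = 34
db1 → mq2 → api2 → lb1 → web3 → lb2: 10 + 23 + 30 + 15 + 16 = 94
db1 → api2 → lb1 → web3 → lb2: 27 + 30 + 15 + 16 = 88
db1 → lb2: 28
Shortest: 28 ms.

28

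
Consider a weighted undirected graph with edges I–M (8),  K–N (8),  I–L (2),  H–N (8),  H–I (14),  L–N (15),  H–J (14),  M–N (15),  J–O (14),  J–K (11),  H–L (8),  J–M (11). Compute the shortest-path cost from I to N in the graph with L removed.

22

Comparing a few candidate routes:
I-H-N: 14 + 8 = 22
I-H-J-K-N: 14 + 14 + 11 + 8 = 47
I-M-J-H-N: 8 + 11 + 14 + 8 = 41
I-M-N: 8 + 15 = 23
I-M-J-K-N: 8 + 11 + 11 + 8 = 38
Best route has total 22.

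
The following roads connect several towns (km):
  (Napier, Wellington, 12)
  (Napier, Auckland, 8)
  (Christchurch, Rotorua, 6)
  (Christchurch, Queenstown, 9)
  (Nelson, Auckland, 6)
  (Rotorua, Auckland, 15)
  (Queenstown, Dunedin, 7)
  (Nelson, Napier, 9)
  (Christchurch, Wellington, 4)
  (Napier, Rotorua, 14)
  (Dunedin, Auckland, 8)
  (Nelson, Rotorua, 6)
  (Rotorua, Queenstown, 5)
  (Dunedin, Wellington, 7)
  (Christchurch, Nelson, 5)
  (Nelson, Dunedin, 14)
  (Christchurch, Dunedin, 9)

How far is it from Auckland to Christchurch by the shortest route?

Comparing a few candidate routes:
Auckland→Dunedin→Wellington→Christchurch: 8 + 7 + 4 = 19
Auckland→Nelson→Christchurch: 6 + 5 = 11
Auckland→Rotorua→Christchurch: 15 + 6 = 21
Auckland→Dunedin→Christchurch: 8 + 9 = 17
Auckland→Nelson→Rotorua→Christchurch: 6 + 6 + 6 = 18
The minimum is 11 km.

11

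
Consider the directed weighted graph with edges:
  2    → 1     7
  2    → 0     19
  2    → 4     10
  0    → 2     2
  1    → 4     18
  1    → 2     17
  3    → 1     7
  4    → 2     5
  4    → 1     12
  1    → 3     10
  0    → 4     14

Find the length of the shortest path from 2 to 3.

Candidate routes:
2-0-4-1-3: 19 + 14 + 12 + 10 = 55
2-4-1-3: 10 + 12 + 10 = 32
2-1-3: 7 + 10 = 17
The minimum is 17.

17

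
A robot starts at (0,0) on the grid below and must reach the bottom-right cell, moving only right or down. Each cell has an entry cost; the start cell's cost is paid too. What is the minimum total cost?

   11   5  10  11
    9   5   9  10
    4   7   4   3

One optimal route is (0,0)→(0,1)→(1,1)→(2,1)→(2,2)→(2,3).
Its cost is 11 + 5 + 5 + 7 + 4 + 3 = 35.

35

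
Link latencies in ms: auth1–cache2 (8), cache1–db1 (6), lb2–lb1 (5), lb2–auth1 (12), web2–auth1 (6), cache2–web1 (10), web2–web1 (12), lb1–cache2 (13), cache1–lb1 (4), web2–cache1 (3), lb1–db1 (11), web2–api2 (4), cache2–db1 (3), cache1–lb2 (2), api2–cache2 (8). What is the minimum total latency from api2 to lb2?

9

Comparing a few candidate routes:
api2→web2→cache1→lb2: 4 + 3 + 2 = 9
api2→web2→cache1→lb1→lb2: 4 + 3 + 4 + 5 = 16
api2→cache2→db1→cache1→lb1→lb2: 8 + 3 + 6 + 4 + 5 = 26
api2→web2→auth1→lb2: 4 + 6 + 12 = 22
api2→cache2→db1→cache1→lb2: 8 + 3 + 6 + 2 = 19
Shortest: 9 ms.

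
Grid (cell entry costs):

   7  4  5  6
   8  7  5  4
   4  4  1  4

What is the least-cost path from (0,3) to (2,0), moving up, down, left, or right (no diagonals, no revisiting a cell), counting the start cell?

One optimal route is r0c3 -> r1c3 -> r2c3 -> r2c2 -> r2c1 -> r2c0.
Its cost is 6 + 4 + 4 + 1 + 4 + 4 = 23.

23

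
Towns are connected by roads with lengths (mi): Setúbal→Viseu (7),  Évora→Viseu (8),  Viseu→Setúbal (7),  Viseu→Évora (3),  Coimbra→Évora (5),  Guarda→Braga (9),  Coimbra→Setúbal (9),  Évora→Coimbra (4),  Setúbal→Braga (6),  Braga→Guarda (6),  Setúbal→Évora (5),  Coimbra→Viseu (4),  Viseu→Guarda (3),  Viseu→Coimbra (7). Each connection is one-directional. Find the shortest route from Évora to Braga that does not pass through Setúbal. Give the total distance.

Candidate routes:
Évora→Viseu→Guarda→Braga: 8 + 3 + 9 = 20
Évora→Coimbra→Viseu→Guarda→Braga: 4 + 4 + 3 + 9 = 20
Shortest: 20 mi.

20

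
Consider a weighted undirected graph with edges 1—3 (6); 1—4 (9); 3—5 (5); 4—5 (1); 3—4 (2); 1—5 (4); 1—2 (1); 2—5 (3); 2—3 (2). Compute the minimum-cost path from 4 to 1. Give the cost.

5

Comparing a few candidate routes:
4 → 5 → 2 → 1: 1 + 3 + 1 = 5
4 → 3 → 1: 2 + 6 = 8
4 → 5 → 1: 1 + 4 = 5
4 → 5 → 3 → 2 → 1: 1 + 5 + 2 + 1 = 9
4 → 3 → 2 → 1: 2 + 2 + 1 = 5
4 → 1: 9
The minimum is 5.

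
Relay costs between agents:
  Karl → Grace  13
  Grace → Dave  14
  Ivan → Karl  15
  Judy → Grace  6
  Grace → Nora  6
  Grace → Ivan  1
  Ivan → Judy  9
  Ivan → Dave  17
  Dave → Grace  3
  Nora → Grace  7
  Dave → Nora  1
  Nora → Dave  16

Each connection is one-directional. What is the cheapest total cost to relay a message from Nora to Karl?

23

Candidate routes:
Nora -> Grace -> Ivan -> Karl: 7 + 1 + 15 = 23
Nora -> Dave -> Grace -> Ivan -> Karl: 16 + 3 + 1 + 15 = 35
Best route has total 23.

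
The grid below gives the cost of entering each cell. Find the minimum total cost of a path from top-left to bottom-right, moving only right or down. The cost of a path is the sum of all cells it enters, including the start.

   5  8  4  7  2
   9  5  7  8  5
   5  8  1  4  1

Best path: (0,0) → (0,1) → (0,2) → (1,2) → (2,2) → (2,3) → (2,4)
Cost: 5 + 8 + 4 + 7 + 1 + 4 + 1 = 30
(Top row then right column would cost 32.)

30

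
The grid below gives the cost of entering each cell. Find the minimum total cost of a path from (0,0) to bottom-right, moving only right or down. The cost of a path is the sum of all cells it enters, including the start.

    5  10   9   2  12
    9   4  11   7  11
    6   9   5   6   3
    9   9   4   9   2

43

One optimal route is r0c0 → r1c0 → r1c1 → r2c1 → r2c2 → r2c3 → r2c4 → r3c4.
Its cost is 5 + 9 + 4 + 9 + 5 + 6 + 3 + 2 = 43.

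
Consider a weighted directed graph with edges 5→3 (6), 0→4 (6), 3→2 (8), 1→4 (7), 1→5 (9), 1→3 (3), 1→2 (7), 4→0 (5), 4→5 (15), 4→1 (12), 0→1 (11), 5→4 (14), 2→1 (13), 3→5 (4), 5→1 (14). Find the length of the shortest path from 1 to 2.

7

Checking several routes:
1 → 3 → 2: 3 + 8 = 11
1 → 5 → 3 → 2: 9 + 6 + 8 = 23
1 → 2: 7
Shortest: 7.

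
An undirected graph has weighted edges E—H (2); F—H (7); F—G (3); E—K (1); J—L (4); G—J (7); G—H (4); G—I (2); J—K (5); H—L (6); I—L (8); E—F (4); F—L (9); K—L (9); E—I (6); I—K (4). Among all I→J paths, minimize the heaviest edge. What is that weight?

5

A few of the I→J routes:
I - G - H - E - K - J: max(2, 4, 2, 1, 5) = 5
I - G - F - E - H - L - J: max(2, 3, 4, 2, 6, 4) = 6
I - K - J: max(4, 5) = 5
I - G - H - L - J: max(2, 4, 6, 4) = 6
I - G - F - E - K - J: max(2, 3, 4, 1, 5) = 5
Best route has worst link 5.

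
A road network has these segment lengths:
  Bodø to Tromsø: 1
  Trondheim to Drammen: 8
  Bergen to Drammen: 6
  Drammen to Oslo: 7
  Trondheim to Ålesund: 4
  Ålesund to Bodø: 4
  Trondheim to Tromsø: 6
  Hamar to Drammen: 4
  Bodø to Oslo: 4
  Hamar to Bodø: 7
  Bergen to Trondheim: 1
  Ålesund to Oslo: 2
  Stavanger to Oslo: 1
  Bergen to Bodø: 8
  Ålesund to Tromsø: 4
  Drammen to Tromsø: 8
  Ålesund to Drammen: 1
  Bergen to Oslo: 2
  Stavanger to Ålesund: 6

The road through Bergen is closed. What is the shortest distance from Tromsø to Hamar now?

A few of the Tromsø→Hamar routes:
Tromsø→Bodø→Ålesund→Drammen→Hamar: 1 + 4 + 1 + 4 = 10
Tromsø→Ålesund→Drammen→Hamar: 4 + 1 + 4 = 9
Tromsø→Drammen→Hamar: 8 + 4 = 12
Tromsø→Bodø→Hamar: 1 + 7 = 8
Tromsø→Bodø→Oslo→Ålesund→Drammen→Hamar: 1 + 4 + 2 + 1 + 4 = 12
Shortest: 8.

8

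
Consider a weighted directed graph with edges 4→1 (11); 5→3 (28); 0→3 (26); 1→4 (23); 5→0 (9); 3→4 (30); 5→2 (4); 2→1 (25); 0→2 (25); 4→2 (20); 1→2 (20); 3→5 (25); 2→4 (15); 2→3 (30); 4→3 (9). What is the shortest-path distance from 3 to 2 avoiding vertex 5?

50

Paths from 3 to 2 avoiding 5:
3→4→2: 30 + 20 = 50
3→4→1→2: 30 + 11 + 20 = 61
Shortest: 50.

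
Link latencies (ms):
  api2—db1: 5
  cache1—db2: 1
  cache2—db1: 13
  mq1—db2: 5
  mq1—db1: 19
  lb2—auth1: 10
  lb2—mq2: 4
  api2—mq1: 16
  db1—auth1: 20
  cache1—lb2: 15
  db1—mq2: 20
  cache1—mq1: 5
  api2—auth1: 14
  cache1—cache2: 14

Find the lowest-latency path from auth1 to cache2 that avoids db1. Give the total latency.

39

Candidate routes:
auth1 -> lb2 -> cache1 -> cache2: 10 + 15 + 14 = 39
auth1 -> api2 -> mq1 -> db2 -> cache1 -> cache2: 14 + 16 + 5 + 1 + 14 = 50
auth1 -> api2 -> mq1 -> cache1 -> cache2: 14 + 16 + 5 + 14 = 49
The minimum is 39 ms.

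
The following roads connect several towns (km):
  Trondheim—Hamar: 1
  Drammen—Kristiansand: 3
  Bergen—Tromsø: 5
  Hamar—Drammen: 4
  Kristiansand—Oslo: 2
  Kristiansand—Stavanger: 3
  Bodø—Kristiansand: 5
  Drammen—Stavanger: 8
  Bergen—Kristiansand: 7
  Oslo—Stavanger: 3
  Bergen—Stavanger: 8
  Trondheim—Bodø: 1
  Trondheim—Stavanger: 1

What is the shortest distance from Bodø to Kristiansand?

5

A few of the Bodø→Kristiansand routes:
Bodø-Kristiansand: 5
Bodø-Trondheim-Hamar-Drammen-Kristiansand: 1 + 1 + 4 + 3 = 9
Bodø-Trondheim-Stavanger-Kristiansand: 1 + 1 + 3 = 5
Bodø-Trondheim-Stavanger-Drammen-Kristiansand: 1 + 1 + 8 + 3 = 13
Bodø-Trondheim-Stavanger-Oslo-Kristiansand: 1 + 1 + 3 + 2 = 7
Shortest: 5 km.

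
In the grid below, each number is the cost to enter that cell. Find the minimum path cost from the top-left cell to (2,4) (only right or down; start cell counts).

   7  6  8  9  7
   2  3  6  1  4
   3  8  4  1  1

21

Cheapest: (0,0)→(1,0)→(1,1)→(1,2)→(1,3)→(2,3)→(2,4)
  7 + 2 + 3 + 6 + 1 + 1 + 1 = 21
For comparison, the top-then-right route costs 42.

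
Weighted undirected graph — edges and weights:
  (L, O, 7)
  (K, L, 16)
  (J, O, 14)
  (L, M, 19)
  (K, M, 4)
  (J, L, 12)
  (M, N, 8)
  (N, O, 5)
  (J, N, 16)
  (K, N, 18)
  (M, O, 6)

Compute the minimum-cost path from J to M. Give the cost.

20

Checking several routes:
J→L→O→M: 12 + 7 + 6 = 25
J→O→M: 14 + 6 = 20
J→N→M: 16 + 8 = 24
J→O→N→M: 14 + 5 + 8 = 27
The minimum is 20.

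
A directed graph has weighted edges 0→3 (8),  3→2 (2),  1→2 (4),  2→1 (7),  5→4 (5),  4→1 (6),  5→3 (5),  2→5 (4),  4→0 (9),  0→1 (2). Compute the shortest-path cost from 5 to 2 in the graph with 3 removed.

Paths from 5 to 2 avoiding 3:
5-4-0-1-2: 5 + 9 + 2 + 4 = 20
5-4-1-2: 5 + 6 + 4 = 15
Shortest: 15.

15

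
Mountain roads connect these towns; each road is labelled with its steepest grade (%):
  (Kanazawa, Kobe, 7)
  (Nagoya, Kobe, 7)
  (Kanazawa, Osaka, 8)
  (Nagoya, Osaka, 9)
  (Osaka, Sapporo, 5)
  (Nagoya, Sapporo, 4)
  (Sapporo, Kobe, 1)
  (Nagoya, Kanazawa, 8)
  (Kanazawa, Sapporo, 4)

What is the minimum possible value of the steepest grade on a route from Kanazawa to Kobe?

4

Some routes from Kanazawa to Kobe:
Kanazawa -> Nagoya -> Kobe: max(8, 7) = 8
Kanazawa -> Sapporo -> Nagoya -> Kobe: max(4, 4, 7) = 7
Kanazawa -> Nagoya -> Sapporo -> Kobe: max(8, 4, 1) = 8
Kanazawa -> Sapporo -> Kobe: max(4, 1) = 4
Kanazawa -> Kobe: max(7) = 7
Best route has worst link 4%.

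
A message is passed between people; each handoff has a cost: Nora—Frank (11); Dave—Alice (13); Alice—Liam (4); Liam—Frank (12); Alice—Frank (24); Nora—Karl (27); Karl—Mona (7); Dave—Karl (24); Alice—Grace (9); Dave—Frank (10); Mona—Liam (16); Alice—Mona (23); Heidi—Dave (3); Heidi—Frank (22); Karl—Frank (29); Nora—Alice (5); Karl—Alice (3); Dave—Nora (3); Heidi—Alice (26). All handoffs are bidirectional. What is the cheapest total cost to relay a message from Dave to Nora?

A few of the Dave→Nora routes:
Dave → Karl → Alice → Nora: 24 + 3 + 5 = 32
Dave → Frank → Liam → Alice → Nora: 10 + 12 + 4 + 5 = 31
Dave → Alice → Nora: 13 + 5 = 18
Dave → Frank → Nora: 10 + 11 = 21
Dave → Nora: 3
Best route has total 3.

3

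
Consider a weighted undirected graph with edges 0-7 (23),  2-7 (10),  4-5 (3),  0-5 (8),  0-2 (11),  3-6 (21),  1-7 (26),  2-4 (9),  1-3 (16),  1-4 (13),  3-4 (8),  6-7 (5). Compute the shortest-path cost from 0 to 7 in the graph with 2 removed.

23

Comparing a few candidate routes:
0→5→4→3→6→7: 8 + 3 + 8 + 21 + 5 = 45
0→5→4→1→7: 8 + 3 + 13 + 26 = 50
0→7: 23
Shortest: 23.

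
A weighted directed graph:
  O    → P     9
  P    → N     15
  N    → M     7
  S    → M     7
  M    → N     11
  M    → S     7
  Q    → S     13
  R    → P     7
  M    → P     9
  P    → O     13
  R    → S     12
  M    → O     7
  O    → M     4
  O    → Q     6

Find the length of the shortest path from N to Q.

Routes from N to Q:
N→M→P→O→Q: 7 + 9 + 13 + 6 = 35
N→M→O→Q: 7 + 7 + 6 = 20
The minimum is 20.

20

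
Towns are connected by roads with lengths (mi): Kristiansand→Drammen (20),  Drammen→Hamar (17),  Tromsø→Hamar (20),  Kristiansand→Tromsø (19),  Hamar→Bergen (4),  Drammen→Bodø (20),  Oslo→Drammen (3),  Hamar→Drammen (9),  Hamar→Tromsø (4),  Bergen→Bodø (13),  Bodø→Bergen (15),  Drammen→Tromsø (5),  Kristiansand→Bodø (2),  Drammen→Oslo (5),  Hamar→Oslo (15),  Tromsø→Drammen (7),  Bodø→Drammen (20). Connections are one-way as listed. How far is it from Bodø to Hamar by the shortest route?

37

Candidate routes:
Bodø -> Drammen -> Tromsø -> Hamar: 20 + 5 + 20 = 45
Bodø -> Drammen -> Hamar: 20 + 17 = 37
The minimum is 37 mi.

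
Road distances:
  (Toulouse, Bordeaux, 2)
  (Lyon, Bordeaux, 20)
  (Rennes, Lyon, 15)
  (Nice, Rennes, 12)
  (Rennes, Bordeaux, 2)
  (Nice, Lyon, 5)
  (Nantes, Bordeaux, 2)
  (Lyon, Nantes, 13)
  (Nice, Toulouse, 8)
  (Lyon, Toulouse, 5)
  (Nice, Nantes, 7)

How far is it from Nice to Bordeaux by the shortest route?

A few of the Nice→Bordeaux routes:
Nice - Lyon - Toulouse - Bordeaux: 5 + 5 + 2 = 12
Nice - Rennes - Bordeaux: 12 + 2 = 14
Nice - Toulouse - Bordeaux: 8 + 2 = 10
Nice - Lyon - Nantes - Bordeaux: 5 + 13 + 2 = 20
Nice - Nantes - Bordeaux: 7 + 2 = 9
Nice - Lyon - Rennes - Bordeaux: 5 + 15 + 2 = 22
Best route has total 9.

9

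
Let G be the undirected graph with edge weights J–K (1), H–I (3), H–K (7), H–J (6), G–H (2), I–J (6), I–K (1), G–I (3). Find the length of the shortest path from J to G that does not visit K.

8

Paths from J to G avoiding K:
J→H→G: 6 + 2 = 8
J→H→I→G: 6 + 3 + 3 = 12
J→I→H→G: 6 + 3 + 2 = 11
J→I→G: 6 + 3 = 9
The minimum is 8.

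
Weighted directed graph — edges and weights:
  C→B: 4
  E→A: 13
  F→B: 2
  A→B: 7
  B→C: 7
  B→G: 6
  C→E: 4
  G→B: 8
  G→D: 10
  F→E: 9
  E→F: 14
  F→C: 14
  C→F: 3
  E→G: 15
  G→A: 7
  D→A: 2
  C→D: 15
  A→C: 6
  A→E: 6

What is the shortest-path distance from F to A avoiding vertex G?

22

Routes from F to A avoiding G:
F-C-D-A: 14 + 15 + 2 = 31
F-B-C-E-A: 2 + 7 + 4 + 13 = 26
F-E-A: 9 + 13 = 22
F-C-E-A: 14 + 4 + 13 = 31
F-B-C-D-A: 2 + 7 + 15 + 2 = 26
Shortest: 22.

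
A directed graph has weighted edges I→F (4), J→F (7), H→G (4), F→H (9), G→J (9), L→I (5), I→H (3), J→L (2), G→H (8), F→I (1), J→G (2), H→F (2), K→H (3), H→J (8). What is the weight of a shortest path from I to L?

13

Candidate routes:
I-H-J-L: 3 + 8 + 2 = 13
I-F-H-J-L: 4 + 9 + 8 + 2 = 23
I-H-G-J-L: 3 + 4 + 9 + 2 = 18
I-F-H-G-J-L: 4 + 9 + 4 + 9 + 2 = 28
The minimum is 13.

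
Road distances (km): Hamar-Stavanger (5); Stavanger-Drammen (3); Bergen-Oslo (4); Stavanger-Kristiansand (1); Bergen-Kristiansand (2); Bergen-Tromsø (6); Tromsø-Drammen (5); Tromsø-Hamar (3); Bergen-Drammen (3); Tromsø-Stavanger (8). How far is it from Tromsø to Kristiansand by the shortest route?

Comparing a few candidate routes:
Tromsø -> Drammen -> Bergen -> Kristiansand: 5 + 3 + 2 = 10
Tromsø -> Stavanger -> Kristiansand: 8 + 1 = 9
Tromsø -> Bergen -> Kristiansand: 6 + 2 = 8
Tromsø -> Hamar -> Stavanger -> Kristiansand: 3 + 5 + 1 = 9
Tromsø -> Drammen -> Stavanger -> Kristiansand: 5 + 3 + 1 = 9
The minimum is 8 km.

8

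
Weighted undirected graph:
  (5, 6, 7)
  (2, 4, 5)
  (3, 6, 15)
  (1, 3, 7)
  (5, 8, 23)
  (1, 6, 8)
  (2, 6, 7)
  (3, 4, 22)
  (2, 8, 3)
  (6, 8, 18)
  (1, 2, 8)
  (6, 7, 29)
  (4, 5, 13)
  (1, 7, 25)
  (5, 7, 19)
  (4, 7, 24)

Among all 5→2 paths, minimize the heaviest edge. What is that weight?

Checking several routes:
5 -> 6 -> 2: max(7, 7) = 7
5 -> 6 -> 1 -> 2: max(7, 8, 8) = 8
5 -> 4 -> 2: max(13, 5) = 13
5 -> 6 -> 3 -> 1 -> 2: max(7, 15, 7, 8) = 15
5 -> 6 -> 8 -> 2: max(7, 18, 3) = 18
Smallest bottleneck: 7.

7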